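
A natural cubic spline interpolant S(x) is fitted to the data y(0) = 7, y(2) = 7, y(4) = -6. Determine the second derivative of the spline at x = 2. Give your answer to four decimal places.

-4.8750

Write σ_i for S''(x_i). With h_i = 2, 2 and divided differences Δ_i = 0, -13/2, the continuity of S' gives the tridiagonal system
  2·σ_0 + 8·σ_1 + 2·σ_2 = 6(Δ_1 - Δ_0) = -39
Natural end conditions: σ_0 = σ_2 = 0.
Forward elimination and back-substitution give σ_0 = 0, σ_1 = -39/8, σ_2 = 0.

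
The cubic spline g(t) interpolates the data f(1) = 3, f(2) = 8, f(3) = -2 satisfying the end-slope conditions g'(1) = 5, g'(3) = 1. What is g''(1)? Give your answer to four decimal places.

Let σ_i = g''(x_i). Step sizes h_i = 1, 1; slopes of the chords Δ_i = (y_(i+1) - y_i)/h_i = 5, -10.
  1·σ_0 + 4·σ_1 + 1·σ_2 = 6(Δ_1 - Δ_0) = -90
Clamped end conditions give two more equations: 2h_0·σ_0 + h_0·σ_1 = 6(Δ_0 - g'(1)) = 0 and h_1·σ_1 + 2h_1·σ_2 = 6(g'(3) - Δ_1) = 66.
Hence σ_0 = 41/2, σ_1 = -41, σ_2 = 107/2.

20.5000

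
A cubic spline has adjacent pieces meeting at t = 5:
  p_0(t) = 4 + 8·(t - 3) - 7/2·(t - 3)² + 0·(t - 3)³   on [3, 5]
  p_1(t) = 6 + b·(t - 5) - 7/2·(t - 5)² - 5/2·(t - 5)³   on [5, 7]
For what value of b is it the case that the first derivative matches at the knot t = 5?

-6

p_0'(t) = 8 - 7·(t - 3) + 0·(t - 3)², so p_0'(5) = -6. On the right, p_1'(5) = b, so b = -6.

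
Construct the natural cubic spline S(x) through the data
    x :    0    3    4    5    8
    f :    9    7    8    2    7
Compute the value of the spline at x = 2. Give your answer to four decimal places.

Write m_i for S''(x_i). With h_i = 3, 1, 1, 3 and divided differences Δ_i = -2/3, 1, -6, 5/3, the continuity of S' gives the tridiagonal system
  3·m_0 + 8·m_1 + 1·m_2 = 6(Δ_1 - Δ_0) = 10
  1·m_1 + 4·m_2 + 1·m_3 = 6(Δ_2 - Δ_1) = -42
  1·m_2 + 8·m_3 + 3·m_4 = 6(Δ_3 - Δ_2) = 46
Natural end conditions: m_0 = m_4 = 0.
Solving the tridiagonal system: m_0 = 0, m_1 = 173/60, m_2 = -196/15, m_3 = 443/60, m_4 = 0.
On [0, 3], S(x) = 9 - 253/120·x + 0·x² + 173/1080·x³.
With x = 2: S(2) = 655/108.

6.0648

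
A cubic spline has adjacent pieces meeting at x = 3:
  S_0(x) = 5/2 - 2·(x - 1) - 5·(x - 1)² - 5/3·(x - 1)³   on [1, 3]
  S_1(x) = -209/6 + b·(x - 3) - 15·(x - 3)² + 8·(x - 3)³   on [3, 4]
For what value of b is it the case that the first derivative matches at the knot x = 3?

-42

S_0'(x) = -2 - 10·(x - 1) - 5·(x - 1)², so S_0'(3) = -42. On the right, S_1'(3) = b, so b = -42.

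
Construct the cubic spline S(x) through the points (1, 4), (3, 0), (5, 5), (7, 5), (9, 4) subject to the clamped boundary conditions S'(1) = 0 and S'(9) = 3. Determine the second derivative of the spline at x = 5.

-3

With M_i denoting the second derivative at x_i, h_i = 2, 2, 2, 2, and Δ_i = (y_(i+1) − y_i)/h_i = -2, 5/2, 0, -1/2:
  2·M_0 + 8·M_1 + 2·M_2 = 6(Δ_1 - Δ_0) = 27
  2·M_1 + 8·M_2 + 2·M_3 = 6(Δ_2 - Δ_1) = -15
  2·M_2 + 8·M_3 + 2·M_4 = 6(Δ_3 - Δ_2) = -3
Clamped end conditions give two more equations: 2h_0·M_0 + h_0·M_1 = 6(Δ_0 - S'(1)) = -12 and h_3·M_3 + 2h_3·M_4 = 6(S'(9) - Δ_3) = 21.
Forward elimination and back-substitution give M_0 = -81/14, M_1 = 39/7, M_2 = -3, M_3 = -15/14, M_4 = 81/14.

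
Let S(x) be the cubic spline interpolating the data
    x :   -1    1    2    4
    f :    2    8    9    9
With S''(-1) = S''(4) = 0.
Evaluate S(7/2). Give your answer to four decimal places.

Write σ_i for S''(x_i). With h_i = 2, 1, 2 and divided differences Δ_i = 3, 1, 0, the continuity of S' gives the tridiagonal system
  2·σ_0 + 6·σ_1 + 1·σ_2 = 6(Δ_1 - Δ_0) = -12
  1·σ_1 + 6·σ_2 + 2·σ_3 = 6(Δ_2 - Δ_1) = -6
Natural end conditions: σ_0 = σ_3 = 0.
Solving the tridiagonal system: σ_0 = 0, σ_1 = -66/35, σ_2 = -24/35, σ_3 = 0.
On [2, 4], S(x) = 9 + 16/35·(x - 2) - 12/35·(x - 2)² + 2/35·(x - 2)³.
With (x - 2) = 3/2: S(7/2) = 255/28.

9.1071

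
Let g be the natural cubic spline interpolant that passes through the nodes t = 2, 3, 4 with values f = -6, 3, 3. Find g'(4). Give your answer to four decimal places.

Let M_i = g''(x_i). Step sizes h_i = 1, 1; slopes of the chords Δ_i = (y_(i+1) - y_i)/h_i = 9, 0.
  1·M_0 + 4·M_1 + 1·M_2 = 6(Δ_1 - Δ_0) = -54
Natural end conditions: M_0 = M_2 = 0.
Forward elimination and back-substitution give M_0 = 0, M_1 = -27/2, M_2 = 0.
On [3, 4], g'(t) = b_1 + 2c_1·(t - 3) + 3d_1·(t - 3)² with b_1 = Δ_1 - h_1(2M_1 + M_2)/6 = 9/2, c_1 = M_1/2 = -27/4, d_1 = (M_2 - M_1)/(6h_1) = 9/4. So g'(4) = -9/4.

-2.2500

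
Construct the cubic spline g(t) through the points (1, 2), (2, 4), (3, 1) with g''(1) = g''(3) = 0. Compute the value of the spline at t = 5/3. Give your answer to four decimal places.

3.7963

Write M_i for g''(x_i). With h_i = 1, 1 and divided differences Δ_i = 2, -3, the continuity of g' gives the tridiagonal system
  1·M_0 + 4·M_1 + 1·M_2 = 6(Δ_1 - Δ_0) = -30
Natural end conditions: M_0 = M_2 = 0.
Solving the tridiagonal system: M_0 = 0, M_1 = -15/2, M_2 = 0.
On [1, 2], g(t) = 2 + 13/4·(t - 1) + 0·(t - 1)² - 5/4·(t - 1)³.
With (t - 1) = 2/3: g(5/3) = 205/54.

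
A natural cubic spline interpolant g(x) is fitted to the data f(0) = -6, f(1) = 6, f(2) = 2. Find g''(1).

-24

With m_i denoting the second derivative at x_i, h_i = 1, 1, and Δ_i = (y_(i+1) − y_i)/h_i = 12, -4:
  1·m_0 + 4·m_1 + 1·m_2 = 6(Δ_1 - Δ_0) = -96
Natural end conditions: m_0 = m_2 = 0.
Solving: m_0 = 0, m_1 = -24, m_2 = 0.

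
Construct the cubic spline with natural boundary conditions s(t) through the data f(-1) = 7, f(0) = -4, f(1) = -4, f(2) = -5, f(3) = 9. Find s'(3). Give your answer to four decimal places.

18.2857

Put M_i = s'' at the i-th knot. Here h = (1, 1, 1, 1) and Δ = (-11, 0, -1, 14), so the interior equations h_(i-1)·M_(i-1) + 2(h_(i-1)+h_i)·M_i + h_i·M_(i+1) = 6(Δ_i − Δ_(i-1)) read
  1·M_0 + 4·M_1 + 1·M_2 = 6(Δ_1 - Δ_0) = 66
  1·M_1 + 4·M_2 + 1·M_3 = 6(Δ_2 - Δ_1) = -6
  1·M_2 + 4·M_3 + 1·M_4 = 6(Δ_3 - Δ_2) = 90
Natural end conditions: M_0 = M_4 = 0.
Solving: M_0 = 0, M_1 = 138/7, M_2 = -90/7, M_3 = 180/7, M_4 = 0.
On [2, 3], s'(t) = b_3 + 2c_3·(t - 2) + 3d_3·(t - 2)² with b_3 = Δ_3 - h_3(2M_3 + M_4)/6 = 38/7, c_3 = M_3/2 = 90/7, d_3 = (M_4 - M_3)/(6h_3) = -30/7. So s'(3) = 128/7.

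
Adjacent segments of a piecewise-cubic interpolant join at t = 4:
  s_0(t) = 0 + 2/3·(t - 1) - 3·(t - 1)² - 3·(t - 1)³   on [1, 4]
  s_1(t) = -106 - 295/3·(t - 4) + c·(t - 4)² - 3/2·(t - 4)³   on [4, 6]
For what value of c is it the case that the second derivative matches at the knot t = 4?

-30

s_0''(t) = -6 - 18·(t - 1), so s_0''(4) = -60. On the right, s_1''(4) = 2c, so c = -30.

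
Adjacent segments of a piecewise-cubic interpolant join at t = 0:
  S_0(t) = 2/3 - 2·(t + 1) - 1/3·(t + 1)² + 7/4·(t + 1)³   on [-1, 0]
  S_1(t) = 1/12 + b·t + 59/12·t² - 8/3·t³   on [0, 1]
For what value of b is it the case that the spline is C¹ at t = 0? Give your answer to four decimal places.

S_0'(t) = -2 - 2/3·(t + 1) + 21/4·(t + 1)², so S_0'(0) = 31/12. On the right, S_1'(0) = b, so b = 31/12.

2.5833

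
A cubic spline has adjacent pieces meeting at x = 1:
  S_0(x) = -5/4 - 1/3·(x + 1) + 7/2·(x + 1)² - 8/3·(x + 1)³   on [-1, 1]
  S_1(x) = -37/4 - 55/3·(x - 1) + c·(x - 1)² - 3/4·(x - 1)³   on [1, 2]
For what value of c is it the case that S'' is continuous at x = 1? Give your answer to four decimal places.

S_0''(x) = 7 - 16·(x + 1), so S_0''(1) = -25. On the right, S_1''(1) = 2c, so c = -25/2.

-12.5000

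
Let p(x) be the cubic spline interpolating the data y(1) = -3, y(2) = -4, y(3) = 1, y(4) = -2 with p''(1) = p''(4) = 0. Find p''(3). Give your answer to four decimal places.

-15.2000

Put m_i = p'' at the i-th knot. Here h = (1, 1, 1) and Δ = (-1, 5, -3), so the interior equations h_(i-1)·m_(i-1) + 2(h_(i-1)+h_i)·m_i + h_i·m_(i+1) = 6(Δ_i − Δ_(i-1)) read
  1·m_0 + 4·m_1 + 1·m_2 = 6(Δ_1 - Δ_0) = 36
  1·m_1 + 4·m_2 + 1·m_3 = 6(Δ_2 - Δ_1) = -48
Natural end conditions: m_0 = m_3 = 0.
Solving: m_0 = 0, m_1 = 64/5, m_2 = -76/5, m_3 = 0.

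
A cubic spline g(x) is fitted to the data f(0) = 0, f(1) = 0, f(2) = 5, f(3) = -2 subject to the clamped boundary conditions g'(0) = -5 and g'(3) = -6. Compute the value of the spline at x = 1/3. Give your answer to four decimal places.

-1.1358

Let m_i = g''(x_i). Step sizes h_i = 1, 1, 1; slopes of the chords Δ_i = (y_(i+1) - y_i)/h_i = 0, 5, -7.
  1·m_0 + 4·m_1 + 1·m_2 = 6(Δ_1 - Δ_0) = 30
  1·m_1 + 4·m_2 + 1·m_3 = 6(Δ_2 - Δ_1) = -72
Clamped end conditions give two more equations: 2h_0·m_0 + h_0·m_1 = 6(Δ_0 - g'(0)) = 30 and h_2·m_2 + 2h_2·m_3 = 6(g'(3) - Δ_2) = 6.
Solving the tridiagonal system: m_0 = 28/3, m_1 = 34/3, m_2 = -74/3, m_3 = 46/3.
On [0, 1], g(x) = 0 - 5·x + 14/3·x² + 1/3·x³.
With x = 1/3: g(1/3) = -92/81.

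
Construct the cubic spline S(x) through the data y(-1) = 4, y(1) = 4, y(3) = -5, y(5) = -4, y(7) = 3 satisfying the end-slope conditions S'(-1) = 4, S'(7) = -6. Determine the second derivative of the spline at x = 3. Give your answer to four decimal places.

Let M_i = S''(x_i). Step sizes h_i = 2, 2, 2, 2; slopes of the chords Δ_i = (y_(i+1) - y_i)/h_i = 0, -9/2, 1/2, 7/2.
  2·M_0 + 8·M_1 + 2·M_2 = 6(Δ_1 - Δ_0) = -27
  2·M_1 + 8·M_2 + 2·M_3 = 6(Δ_2 - Δ_1) = 30
  2·M_2 + 8·M_3 + 2·M_4 = 6(Δ_3 - Δ_2) = 18
Clamped end conditions give two more equations: 2h_0·M_0 + h_0·M_1 = 6(Δ_0 - S'(-1)) = -24 and h_3·M_3 + 2h_3·M_4 = 6(S'(7) - Δ_3) = -57.
Solving the tridiagonal system: M_0 = -503/112, M_1 = -169/56, M_2 = 49/16, M_3 = 323/56, M_4 = -1919/112.

3.0625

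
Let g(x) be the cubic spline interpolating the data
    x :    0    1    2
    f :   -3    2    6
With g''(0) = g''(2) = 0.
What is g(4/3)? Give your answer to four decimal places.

Write M_i for g''(x_i). With h_i = 1, 1 and divided differences Δ_i = 5, 4, the continuity of g' gives the tridiagonal system
  1·M_0 + 4·M_1 + 1·M_2 = 6(Δ_1 - Δ_0) = -6
Natural end conditions: M_0 = M_2 = 0.
Solving the tridiagonal system: M_0 = 0, M_1 = -3/2, M_2 = 0.
On [1, 2], g(x) = 2 + 9/2·(x - 1) - 3/4·(x - 1)² + 1/4·(x - 1)³.
With (x - 1) = 1/3: g(4/3) = 185/54.

3.4259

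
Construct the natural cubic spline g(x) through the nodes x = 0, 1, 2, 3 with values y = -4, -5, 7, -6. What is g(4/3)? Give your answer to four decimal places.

-0.6691

Let m_i = g''(x_i). Step sizes h_i = 1, 1, 1; slopes of the chords Δ_i = (y_(i+1) - y_i)/h_i = -1, 12, -13.
  1·m_0 + 4·m_1 + 1·m_2 = 6(Δ_1 - Δ_0) = 78
  1·m_1 + 4·m_2 + 1·m_3 = 6(Δ_2 - Δ_1) = -150
Natural end conditions: m_0 = m_3 = 0.
Hence m_0 = 0, m_1 = 154/5, m_2 = -226/5, m_3 = 0.
On [1, 2], g(x) = -5 + 139/15·(x - 1) + 77/5·(x - 1)² - 38/3·(x - 1)³.
With (x - 1) = 1/3: g(4/3) = -271/405.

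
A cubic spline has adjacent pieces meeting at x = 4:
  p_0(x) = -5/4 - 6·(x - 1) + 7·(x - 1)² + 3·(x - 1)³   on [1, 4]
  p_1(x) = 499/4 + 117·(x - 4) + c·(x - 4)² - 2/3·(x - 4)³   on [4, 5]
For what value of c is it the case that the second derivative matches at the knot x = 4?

34

p_0''(x) = 14 + 18·(x - 1), so p_0''(4) = 68. On the right, p_1''(4) = 2c, so c = 34.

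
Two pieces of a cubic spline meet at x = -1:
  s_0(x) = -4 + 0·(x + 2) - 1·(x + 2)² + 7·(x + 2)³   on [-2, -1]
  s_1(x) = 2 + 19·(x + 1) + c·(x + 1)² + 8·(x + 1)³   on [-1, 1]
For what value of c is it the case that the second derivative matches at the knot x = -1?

20

s_0''(x) = -2 + 42·(x + 2), so s_0''(-1) = 40. On the right, s_1''(-1) = 2c, so c = 20.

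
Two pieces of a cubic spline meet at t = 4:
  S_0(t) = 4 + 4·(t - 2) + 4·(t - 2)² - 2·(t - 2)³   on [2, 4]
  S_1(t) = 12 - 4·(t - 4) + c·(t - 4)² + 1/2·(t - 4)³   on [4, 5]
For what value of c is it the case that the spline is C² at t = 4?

S_0''(t) = 8 - 12·(t - 2), so S_0''(4) = -16. On the right, S_1''(4) = 2c, so c = -8.

-8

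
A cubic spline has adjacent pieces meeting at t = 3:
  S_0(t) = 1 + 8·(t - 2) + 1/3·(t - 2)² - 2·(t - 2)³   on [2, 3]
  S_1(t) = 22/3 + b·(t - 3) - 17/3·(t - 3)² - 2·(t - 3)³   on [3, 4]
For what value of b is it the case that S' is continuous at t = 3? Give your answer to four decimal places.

2.6667

S_0'(t) = 8 + 2/3·(t - 2) - 6·(t - 2)², so S_0'(3) = 8/3. On the right, S_1'(3) = b, so b = 8/3.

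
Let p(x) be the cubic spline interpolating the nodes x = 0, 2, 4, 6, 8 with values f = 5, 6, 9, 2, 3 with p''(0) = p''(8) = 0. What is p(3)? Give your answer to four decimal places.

With M_i denoting the second derivative at x_i, h_i = 2, 2, 2, 2, and Δ_i = (y_(i+1) − y_i)/h_i = 1/2, 3/2, -7/2, 1/2:
  2·M_0 + 8·M_1 + 2·M_2 = 6(Δ_1 - Δ_0) = 6
  2·M_1 + 8·M_2 + 2·M_3 = 6(Δ_2 - Δ_1) = -30
  2·M_2 + 8·M_3 + 2·M_4 = 6(Δ_3 - Δ_2) = 24
Natural end conditions: M_0 = M_4 = 0.
Solving: M_0 = 0, M_1 = 117/56, M_2 = -75/14, M_3 = 243/56, M_4 = 0.
On [2, 4], p(x) = 6 + 53/28·(x - 2) + 117/112·(x - 2)² - 139/224·(x - 2)³.
With (x - 2) = 1: p(3) = 1863/224.

8.3170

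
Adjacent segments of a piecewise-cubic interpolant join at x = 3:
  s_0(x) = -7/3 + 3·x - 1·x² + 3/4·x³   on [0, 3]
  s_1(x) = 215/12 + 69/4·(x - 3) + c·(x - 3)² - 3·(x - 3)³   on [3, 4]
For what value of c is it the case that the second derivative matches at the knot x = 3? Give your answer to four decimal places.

s_0''(x) = -2 + 9/2·x, so s_0''(3) = 23/2. On the right, s_1''(3) = 2c, so c = 23/4.

5.7500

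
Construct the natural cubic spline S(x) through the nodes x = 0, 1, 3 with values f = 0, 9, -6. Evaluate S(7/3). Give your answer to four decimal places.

Write σ_i for S''(x_i). With h_i = 1, 2 and divided differences Δ_i = 9, -15/2, the continuity of S' gives the tridiagonal system
  1·σ_0 + 6·σ_1 + 2·σ_2 = 6(Δ_1 - Δ_0) = -99
Natural end conditions: σ_0 = σ_2 = 0.
Hence σ_0 = 0, σ_1 = -33/2, σ_2 = 0.
On [1, 3], S(x) = 9 + 7/2·(x - 1) - 33/4·(x - 1)² + 11/8·(x - 1)³.
With (x - 1) = 4/3: S(7/3) = 61/27.

2.2593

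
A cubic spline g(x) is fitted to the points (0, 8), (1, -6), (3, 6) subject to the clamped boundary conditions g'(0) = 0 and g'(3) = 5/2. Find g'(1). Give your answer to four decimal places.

Put m_i = g'' at the i-th knot. Here h = (1, 2) and Δ = (-14, 6), so the interior equations h_(i-1)·m_(i-1) + 2(h_(i-1)+h_i)·m_i + h_i·m_(i+1) = 6(Δ_i − Δ_(i-1)) read
  1·m_0 + 6·m_1 + 2·m_2 = 6(Δ_1 - Δ_0) = 120
Clamped end conditions give two more equations: 2h_0·m_0 + h_0·m_1 = 6(Δ_0 - g'(0)) = -84 and h_1·m_1 + 2h_1·m_2 = 6(g'(3) - Δ_1) = -21.
Hence m_0 = -367/6, m_1 = 115/3, m_2 = -293/12.
On [1, 3], g'(x) = b_1 + 2c_1·(x - 1) + 3d_1·(x - 1)² with b_1 = Δ_1 - h_1(2m_1 + m_2)/6 = -137/12, c_1 = m_1/2 = 115/6, d_1 = (m_2 - m_1)/(6h_1) = -251/48. So g'(1) = -137/12.

-11.4167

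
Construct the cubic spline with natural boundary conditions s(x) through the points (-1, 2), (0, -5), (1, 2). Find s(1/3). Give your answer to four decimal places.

-3.9630

Write σ_i for s''(x_i). With h_i = 1, 1 and divided differences Δ_i = -7, 7, the continuity of s' gives the tridiagonal system
  1·σ_0 + 4·σ_1 + 1·σ_2 = 6(Δ_1 - Δ_0) = 84
Natural end conditions: σ_0 = σ_2 = 0.
Hence σ_0 = 0, σ_1 = 21, σ_2 = 0.
On [0, 1], s(x) = -5 + 0·x + 21/2·x² - 7/2·x³.
With x = 1/3: s(1/3) = -107/27.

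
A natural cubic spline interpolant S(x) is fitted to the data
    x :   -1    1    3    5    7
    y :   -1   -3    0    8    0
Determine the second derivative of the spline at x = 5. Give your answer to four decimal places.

-6.8304

Write M_i for S''(x_i). With h_i = 2, 2, 2, 2 and divided differences Δ_i = -1, 3/2, 4, -4, the continuity of S' gives the tridiagonal system
  2·M_0 + 8·M_1 + 2·M_2 = 6(Δ_1 - Δ_0) = 15
  2·M_1 + 8·M_2 + 2·M_3 = 6(Δ_2 - Δ_1) = 15
  2·M_2 + 8·M_3 + 2·M_4 = 6(Δ_3 - Δ_2) = -48
Natural end conditions: M_0 = M_4 = 0.
Forward elimination and back-substitution give M_0 = 0, M_1 = 117/112, M_2 = 93/28, M_3 = -765/112, M_4 = 0.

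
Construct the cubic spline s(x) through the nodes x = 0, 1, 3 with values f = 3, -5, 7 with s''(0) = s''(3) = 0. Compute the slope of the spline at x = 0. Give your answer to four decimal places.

Let M_i = s''(x_i). Step sizes h_i = 1, 2; slopes of the chords Δ_i = (y_(i+1) - y_i)/h_i = -8, 6.
  1·M_0 + 6·M_1 + 2·M_2 = 6(Δ_1 - Δ_0) = 84
Natural end conditions: M_0 = M_2 = 0.
Forward elimination and back-substitution give M_0 = 0, M_1 = 14, M_2 = 0.
On [0, 1], s'(x) = b_0 + 2c_0·x + 3d_0·x² with b_0 = Δ_0 - h_0(2M_0 + M_1)/6 = -31/3, c_0 = M_0/2 = 0, d_0 = (M_1 - M_0)/(6h_0) = 7/3. So s'(0) = -31/3.

-10.3333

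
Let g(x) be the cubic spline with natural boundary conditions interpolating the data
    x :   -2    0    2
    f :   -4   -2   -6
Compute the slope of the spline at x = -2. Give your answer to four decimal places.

Let M_i = g''(x_i). Step sizes h_i = 2, 2; slopes of the chords Δ_i = (y_(i+1) - y_i)/h_i = 1, -2.
  2·M_0 + 8·M_1 + 2·M_2 = 6(Δ_1 - Δ_0) = -18
Natural end conditions: M_0 = M_2 = 0.
Hence M_0 = 0, M_1 = -9/4, M_2 = 0.
On [-2, 0], g'(x) = b_0 + 2c_0·(x + 2) + 3d_0·(x + 2)² with b_0 = Δ_0 - h_0(2M_0 + M_1)/6 = 7/4, c_0 = M_0/2 = 0, d_0 = (M_1 - M_0)/(6h_0) = -3/16. So g'(-2) = 7/4.

1.7500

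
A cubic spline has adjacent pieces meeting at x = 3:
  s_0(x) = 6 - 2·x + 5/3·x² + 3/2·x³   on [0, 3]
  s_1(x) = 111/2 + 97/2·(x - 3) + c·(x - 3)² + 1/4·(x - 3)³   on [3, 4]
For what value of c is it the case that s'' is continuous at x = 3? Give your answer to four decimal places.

15.1667

s_0''(x) = 10/3 + 9·x, so s_0''(3) = 91/3. On the right, s_1''(3) = 2c, so c = 91/6.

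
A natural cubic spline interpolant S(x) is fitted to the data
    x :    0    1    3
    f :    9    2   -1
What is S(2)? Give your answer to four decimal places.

Put σ_i = S'' at the i-th knot. Here h = (1, 2) and Δ = (-7, -3/2), so the interior equations h_(i-1)·σ_(i-1) + 2(h_(i-1)+h_i)·σ_i + h_i·σ_(i+1) = 6(Δ_i − Δ_(i-1)) read
  1·σ_0 + 6·σ_1 + 2·σ_2 = 6(Δ_1 - Δ_0) = 33
Natural end conditions: σ_0 = σ_2 = 0.
Solving: σ_0 = 0, σ_1 = 11/2, σ_2 = 0.
On [1, 3], S(x) = 2 - 31/6·(x - 1) + 11/4·(x - 1)² - 11/24·(x - 1)³.
With (x - 1) = 1: S(2) = -7/8.

-0.8750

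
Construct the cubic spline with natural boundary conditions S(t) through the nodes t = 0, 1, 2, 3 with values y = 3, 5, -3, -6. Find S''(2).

With M_i denoting the second derivative at x_i, h_i = 1, 1, 1, and Δ_i = (y_(i+1) − y_i)/h_i = 2, -8, -3:
  1·M_0 + 4·M_1 + 1·M_2 = 6(Δ_1 - Δ_0) = -60
  1·M_1 + 4·M_2 + 1·M_3 = 6(Δ_2 - Δ_1) = 30
Natural end conditions: M_0 = M_3 = 0.
Forward elimination and back-substitution give M_0 = 0, M_1 = -18, M_2 = 12, M_3 = 0.

12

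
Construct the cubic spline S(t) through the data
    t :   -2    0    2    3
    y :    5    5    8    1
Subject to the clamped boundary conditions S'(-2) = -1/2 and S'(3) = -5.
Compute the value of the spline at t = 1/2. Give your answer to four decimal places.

6.6406

Put M_i = S'' at the i-th knot. Here h = (2, 2, 1) and Δ = (0, 3/2, -7), so the interior equations h_(i-1)·M_(i-1) + 2(h_(i-1)+h_i)·M_i + h_i·M_(i+1) = 6(Δ_i − Δ_(i-1)) read
  2·M_0 + 8·M_1 + 2·M_2 = 6(Δ_1 - Δ_0) = 9
  2·M_1 + 6·M_2 + 1·M_3 = 6(Δ_2 - Δ_1) = -51
Clamped end conditions give two more equations: 2h_0·M_0 + h_0·M_1 = 6(Δ_0 - S'(-2)) = 3 and h_2·M_2 + 2h_2·M_3 = 6(S'(3) - Δ_2) = 12.
Solving: M_0 = -3/2, M_1 = 9/2, M_2 = -12, M_3 = 12.
On [0, 2], S(t) = 5 + 5/2·t + 9/4·t² - 11/8·t³.
With t = 1/2: S(1/2) = 425/64.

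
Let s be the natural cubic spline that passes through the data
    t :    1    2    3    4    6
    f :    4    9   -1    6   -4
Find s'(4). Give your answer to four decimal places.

Let M_i = s''(x_i). Step sizes h_i = 1, 1, 1, 2; slopes of the chords Δ_i = (y_(i+1) - y_i)/h_i = 5, -10, 7, -5.
  1·M_0 + 4·M_1 + 1·M_2 = 6(Δ_1 - Δ_0) = -90
  1·M_1 + 4·M_2 + 1·M_3 = 6(Δ_2 - Δ_1) = 102
  1·M_2 + 6·M_3 + 2·M_4 = 6(Δ_3 - Δ_2) = -72
Natural end conditions: M_0 = M_4 = 0.
Solving the tridiagonal system: M_0 = 0, M_1 = -1377/43, M_2 = 1638/43, M_3 = -789/43, M_4 = 0.
On [4, 6], s'(t) = b_3 + 2c_3·(t - 4) + 3d_3·(t - 4)² with b_3 = Δ_3 - h_3(2M_3 + M_4)/6 = 311/43, c_3 = M_3/2 = -789/86, d_3 = (M_4 - M_3)/(6h_3) = 263/172. So s'(4) = 311/43.

7.2326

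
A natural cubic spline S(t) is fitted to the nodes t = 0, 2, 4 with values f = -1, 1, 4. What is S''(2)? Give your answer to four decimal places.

With M_i denoting the second derivative at x_i, h_i = 2, 2, and Δ_i = (y_(i+1) − y_i)/h_i = 1, 3/2:
  2·M_0 + 8·M_1 + 2·M_2 = 6(Δ_1 - Δ_0) = 3
Natural end conditions: M_0 = M_2 = 0.
Hence M_0 = 0, M_1 = 3/8, M_2 = 0.

0.3750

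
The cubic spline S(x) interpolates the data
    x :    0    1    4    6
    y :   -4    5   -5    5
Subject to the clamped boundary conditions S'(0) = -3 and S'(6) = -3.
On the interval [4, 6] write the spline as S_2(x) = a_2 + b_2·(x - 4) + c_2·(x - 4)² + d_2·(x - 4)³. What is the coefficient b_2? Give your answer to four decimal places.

Let M_i = S''(x_i). Step sizes h_i = 1, 3, 2; slopes of the chords Δ_i = (y_(i+1) - y_i)/h_i = 9, -10/3, 5.
  1·M_0 + 8·M_1 + 3·M_2 = 6(Δ_1 - Δ_0) = -74
  3·M_1 + 10·M_2 + 2·M_3 = 6(Δ_2 - Δ_1) = 50
Clamped end conditions give two more equations: 2h_0·M_0 + h_0·M_1 = 6(Δ_0 - S'(0)) = 72 and h_2·M_2 + 2h_2·M_3 = 6(S'(6) - Δ_2) = -48.
Forward elimination and back-substitution give M_0 = 1808/39, M_1 = -808/39, M_2 = 590/39, M_3 = -763/39.
On [4, 6], with S_2(x) = a_2 + b_2·(x - 4) + c_2·(x - 4)² + d_2·(x - 4)³: c_2 = M_2/2 = 295/39, d_2 = (M_3 - M_2)/(6h_2) = -451/156, b_2 = Δ_2 - h_2(2M_2 + M_3)/6 = 56/39.

1.4359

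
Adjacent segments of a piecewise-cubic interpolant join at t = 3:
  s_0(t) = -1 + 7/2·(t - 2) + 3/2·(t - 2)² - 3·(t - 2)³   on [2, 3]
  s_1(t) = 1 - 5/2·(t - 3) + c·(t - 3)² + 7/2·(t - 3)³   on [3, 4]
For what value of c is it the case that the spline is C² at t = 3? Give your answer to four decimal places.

s_0''(t) = 3 - 18·(t - 2), so s_0''(3) = -15. On the right, s_1''(3) = 2c, so c = -15/2.

-7.5000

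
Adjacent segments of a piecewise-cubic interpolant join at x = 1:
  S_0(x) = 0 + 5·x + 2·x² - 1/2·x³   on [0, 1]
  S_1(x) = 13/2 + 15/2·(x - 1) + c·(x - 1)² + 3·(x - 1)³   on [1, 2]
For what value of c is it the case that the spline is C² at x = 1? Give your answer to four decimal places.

S_0''(x) = 4 - 3·x, so S_0''(1) = 1. On the right, S_1''(1) = 2c, so c = 1/2.

0.5000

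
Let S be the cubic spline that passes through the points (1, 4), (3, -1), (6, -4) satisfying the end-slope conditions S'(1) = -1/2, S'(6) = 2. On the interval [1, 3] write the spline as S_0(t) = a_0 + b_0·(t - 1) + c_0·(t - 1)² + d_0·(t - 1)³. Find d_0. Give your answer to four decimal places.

0.3500

With m_i denoting the second derivative at x_i, h_i = 2, 3, and Δ_i = (y_(i+1) − y_i)/h_i = -5/2, -1:
  2·m_0 + 10·m_1 + 3·m_2 = 6(Δ_1 - Δ_0) = 9
Clamped end conditions give two more equations: 2h_0·m_0 + h_0·m_1 = 6(Δ_0 - S'(1)) = -12 and h_1·m_1 + 2h_1·m_2 = 6(S'(6) - Δ_1) = 18.
Hence m_0 = -17/5, m_1 = 4/5, m_2 = 13/5.
On [1, 3], with S_0(t) = a_0 + b_0·(t - 1) + c_0·(t - 1)² + d_0·(t - 1)³: c_0 = m_0/2 = -17/10, d_0 = (m_1 - m_0)/(6h_0) = 7/20, b_0 = Δ_0 - h_0(2m_0 + m_1)/6 = -1/2.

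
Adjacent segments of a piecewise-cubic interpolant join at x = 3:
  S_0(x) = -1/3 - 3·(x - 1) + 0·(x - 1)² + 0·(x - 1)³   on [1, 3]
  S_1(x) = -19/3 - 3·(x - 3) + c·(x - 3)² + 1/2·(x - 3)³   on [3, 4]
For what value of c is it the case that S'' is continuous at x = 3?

S_0''(x) = 0 + 0·(x - 1), so S_0''(3) = 0. On the right, S_1''(3) = 2c, so c = 0.

0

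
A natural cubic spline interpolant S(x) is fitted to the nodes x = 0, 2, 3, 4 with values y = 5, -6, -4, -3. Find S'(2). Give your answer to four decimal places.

With M_i denoting the second derivative at x_i, h_i = 2, 1, 1, and Δ_i = (y_(i+1) − y_i)/h_i = -11/2, 2, 1:
  2·M_0 + 6·M_1 + 1·M_2 = 6(Δ_1 - Δ_0) = 45
  1·M_1 + 4·M_2 + 1·M_3 = 6(Δ_2 - Δ_1) = -6
Natural end conditions: M_0 = M_3 = 0.
Hence M_0 = 0, M_1 = 186/23, M_2 = -81/23, M_3 = 0.
On [2, 3], S'(x) = b_1 + 2c_1·(x - 2) + 3d_1·(x - 2)² with b_1 = Δ_1 - h_1(2M_1 + M_2)/6 = -5/46, c_1 = M_1/2 = 93/23, d_1 = (M_2 - M_1)/(6h_1) = -89/46. So S'(2) = -5/46.

-0.1087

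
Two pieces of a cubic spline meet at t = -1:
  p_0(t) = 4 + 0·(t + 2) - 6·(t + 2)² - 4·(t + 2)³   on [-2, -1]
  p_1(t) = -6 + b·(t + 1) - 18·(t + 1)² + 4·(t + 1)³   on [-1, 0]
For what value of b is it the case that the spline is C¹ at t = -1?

-24

p_0'(t) = 0 - 12·(t + 2) - 12·(t + 2)², so p_0'(-1) = -24. On the right, p_1'(-1) = b, so b = -24.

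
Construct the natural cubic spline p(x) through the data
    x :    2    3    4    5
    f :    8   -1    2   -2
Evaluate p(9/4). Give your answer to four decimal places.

Write M_i for p''(x_i). With h_i = 1, 1, 1 and divided differences Δ_i = -9, 3, -4, the continuity of p' gives the tridiagonal system
  1·M_0 + 4·M_1 + 1·M_2 = 6(Δ_1 - Δ_0) = 72
  1·M_1 + 4·M_2 + 1·M_3 = 6(Δ_2 - Δ_1) = -42
Natural end conditions: M_0 = M_3 = 0.
Solving the tridiagonal system: M_0 = 0, M_1 = 22, M_2 = -16, M_3 = 0.
On [2, 3], p(x) = 8 - 38/3·(x - 2) + 0·(x - 2)² + 11/3·(x - 2)³.
With (x - 2) = 1/4: p(9/4) = 313/64.

4.8906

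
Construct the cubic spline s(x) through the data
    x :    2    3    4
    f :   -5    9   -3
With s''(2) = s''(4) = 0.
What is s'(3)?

With M_i denoting the second derivative at x_i, h_i = 1, 1, and Δ_i = (y_(i+1) − y_i)/h_i = 14, -12:
  1·M_0 + 4·M_1 + 1·M_2 = 6(Δ_1 - Δ_0) = -156
Natural end conditions: M_0 = M_2 = 0.
Solving the tridiagonal system: M_0 = 0, M_1 = -39, M_2 = 0.
On [3, 4], s'(x) = b_1 + 2c_1·(x - 3) + 3d_1·(x - 3)² with b_1 = Δ_1 - h_1(2M_1 + M_2)/6 = 1, c_1 = M_1/2 = -39/2, d_1 = (M_2 - M_1)/(6h_1) = 13/2. So s'(3) = 1.

1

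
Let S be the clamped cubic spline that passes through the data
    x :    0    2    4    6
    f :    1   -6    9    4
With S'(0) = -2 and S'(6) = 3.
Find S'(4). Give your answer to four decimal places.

Let m_i = S''(x_i). Step sizes h_i = 2, 2, 2; slopes of the chords Δ_i = (y_(i+1) - y_i)/h_i = -7/2, 15/2, -5/2.
  2·m_0 + 8·m_1 + 2·m_2 = 6(Δ_1 - Δ_0) = 66
  2·m_1 + 8·m_2 + 2·m_3 = 6(Δ_2 - Δ_1) = -60
Clamped end conditions give two more equations: 2h_0·m_0 + h_0·m_1 = 6(Δ_0 - S'(0)) = -9 and h_2·m_2 + 2h_2·m_3 = 6(S'(6) - Δ_2) = 33.
Forward elimination and back-substitution give m_0 = -283/30, m_1 = 431/30, m_2 = -451/30, m_3 = 473/30.
On [4, 6], S'(x) = b_2 + 2c_2·(x - 4) + 3d_2·(x - 4)² with b_2 = Δ_2 - h_2(2m_2 + m_3)/6 = 34/15, c_2 = m_2/2 = -451/60, d_2 = (m_3 - m_2)/(6h_2) = 77/30. So S'(4) = 34/15.

2.2667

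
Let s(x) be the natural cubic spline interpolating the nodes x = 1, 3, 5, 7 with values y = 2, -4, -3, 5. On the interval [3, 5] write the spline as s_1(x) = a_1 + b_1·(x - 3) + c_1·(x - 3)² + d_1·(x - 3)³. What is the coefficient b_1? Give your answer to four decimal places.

-1.6000

With m_i denoting the second derivative at x_i, h_i = 2, 2, 2, and Δ_i = (y_(i+1) − y_i)/h_i = -3, 1/2, 4:
  2·m_0 + 8·m_1 + 2·m_2 = 6(Δ_1 - Δ_0) = 21
  2·m_1 + 8·m_2 + 2·m_3 = 6(Δ_2 - Δ_1) = 21
Natural end conditions: m_0 = m_3 = 0.
Hence m_0 = 0, m_1 = 21/10, m_2 = 21/10, m_3 = 0.
On [3, 5], with s_1(x) = a_1 + b_1·(x - 3) + c_1·(x - 3)² + d_1·(x - 3)³: c_1 = m_1/2 = 21/20, d_1 = (m_2 - m_1)/(6h_1) = 0, b_1 = Δ_1 - h_1(2m_1 + m_2)/6 = -8/5.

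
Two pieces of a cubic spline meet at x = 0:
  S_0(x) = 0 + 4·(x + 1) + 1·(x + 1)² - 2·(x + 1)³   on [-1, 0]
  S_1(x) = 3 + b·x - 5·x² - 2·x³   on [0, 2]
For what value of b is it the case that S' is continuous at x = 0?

0

S_0'(x) = 4 + 2·(x + 1) - 6·(x + 1)², so S_0'(0) = 0. On the right, S_1'(0) = b, so b = 0.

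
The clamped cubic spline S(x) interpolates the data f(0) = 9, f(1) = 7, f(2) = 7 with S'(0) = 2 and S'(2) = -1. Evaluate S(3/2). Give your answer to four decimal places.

6.9063

Let σ_i = S''(x_i). Step sizes h_i = 1, 1; slopes of the chords Δ_i = (y_(i+1) - y_i)/h_i = -2, 0.
  1·σ_0 + 4·σ_1 + 1·σ_2 = 6(Δ_1 - Δ_0) = 12
Clamped end conditions give two more equations: 2h_0·σ_0 + h_0·σ_1 = 6(Δ_0 - S'(0)) = -24 and h_1·σ_1 + 2h_1·σ_2 = 6(S'(2) - Δ_1) = -6.
Hence σ_0 = -33/2, σ_1 = 9, σ_2 = -15/2.
On [1, 2], S(x) = 7 - 7/4·(x - 1) + 9/2·(x - 1)² - 11/4·(x - 1)³.
With (x - 1) = 1/2: S(3/2) = 221/32.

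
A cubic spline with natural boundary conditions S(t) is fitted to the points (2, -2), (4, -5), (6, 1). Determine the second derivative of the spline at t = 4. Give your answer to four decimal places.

3.3750

With M_i denoting the second derivative at x_i, h_i = 2, 2, and Δ_i = (y_(i+1) − y_i)/h_i = -3/2, 3:
  2·M_0 + 8·M_1 + 2·M_2 = 6(Δ_1 - Δ_0) = 27
Natural end conditions: M_0 = M_2 = 0.
Solving: M_0 = 0, M_1 = 27/8, M_2 = 0.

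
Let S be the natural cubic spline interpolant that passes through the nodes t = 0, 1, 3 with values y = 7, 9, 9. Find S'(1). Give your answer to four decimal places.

Put m_i = S'' at the i-th knot. Here h = (1, 2) and Δ = (2, 0), so the interior equations h_(i-1)·m_(i-1) + 2(h_(i-1)+h_i)·m_i + h_i·m_(i+1) = 6(Δ_i − Δ_(i-1)) read
  1·m_0 + 6·m_1 + 2·m_2 = 6(Δ_1 - Δ_0) = -12
Natural end conditions: m_0 = m_2 = 0.
Forward elimination and back-substitution give m_0 = 0, m_1 = -2, m_2 = 0.
On [1, 3], S'(t) = b_1 + 2c_1·(t - 1) + 3d_1·(t - 1)² with b_1 = Δ_1 - h_1(2m_1 + m_2)/6 = 4/3, c_1 = m_1/2 = -1, d_1 = (m_2 - m_1)/(6h_1) = 1/6. So S'(1) = 4/3.

1.3333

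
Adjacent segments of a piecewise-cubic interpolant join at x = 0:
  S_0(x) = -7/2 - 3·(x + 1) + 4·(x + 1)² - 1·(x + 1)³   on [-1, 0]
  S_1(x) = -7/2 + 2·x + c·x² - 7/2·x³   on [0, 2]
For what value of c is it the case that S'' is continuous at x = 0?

1

S_0''(x) = 8 - 6·(x + 1), so S_0''(0) = 2. On the right, S_1''(0) = 2c, so c = 1.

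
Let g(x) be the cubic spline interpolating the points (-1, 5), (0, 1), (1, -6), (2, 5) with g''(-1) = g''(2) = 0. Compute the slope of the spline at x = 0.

-8

Let M_i = g''(x_i). Step sizes h_i = 1, 1, 1; slopes of the chords Δ_i = (y_(i+1) - y_i)/h_i = -4, -7, 11.
  1·M_0 + 4·M_1 + 1·M_2 = 6(Δ_1 - Δ_0) = -18
  1·M_1 + 4·M_2 + 1·M_3 = 6(Δ_2 - Δ_1) = 108
Natural end conditions: M_0 = M_3 = 0.
Solving the tridiagonal system: M_0 = 0, M_1 = -12, M_2 = 30, M_3 = 0.
On [0, 1], g'(x) = b_1 + 2c_1·x + 3d_1·x² with b_1 = Δ_1 - h_1(2M_1 + M_2)/6 = -8, c_1 = M_1/2 = -6, d_1 = (M_2 - M_1)/(6h_1) = 7. So g'(0) = -8.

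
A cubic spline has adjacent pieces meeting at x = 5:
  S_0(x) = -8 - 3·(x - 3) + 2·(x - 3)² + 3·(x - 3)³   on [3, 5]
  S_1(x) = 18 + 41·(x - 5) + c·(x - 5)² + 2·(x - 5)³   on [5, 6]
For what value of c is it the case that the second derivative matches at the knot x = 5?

S_0''(x) = 4 + 18·(x - 3), so S_0''(5) = 40. On the right, S_1''(5) = 2c, so c = 20.

20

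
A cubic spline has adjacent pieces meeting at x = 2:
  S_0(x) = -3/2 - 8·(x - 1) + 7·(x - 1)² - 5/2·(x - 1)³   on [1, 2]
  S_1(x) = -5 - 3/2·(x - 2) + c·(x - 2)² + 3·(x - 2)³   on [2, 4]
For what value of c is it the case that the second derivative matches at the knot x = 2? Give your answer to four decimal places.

S_0''(x) = 14 - 15·(x - 1), so S_0''(2) = -1. On the right, S_1''(2) = 2c, so c = -1/2.

-0.5000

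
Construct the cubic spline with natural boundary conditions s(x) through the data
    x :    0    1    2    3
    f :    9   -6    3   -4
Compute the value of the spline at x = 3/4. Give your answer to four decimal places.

-4.7000

Let m_i = s''(x_i). Step sizes h_i = 1, 1, 1; slopes of the chords Δ_i = (y_(i+1) - y_i)/h_i = -15, 9, -7.
  1·m_0 + 4·m_1 + 1·m_2 = 6(Δ_1 - Δ_0) = 144
  1·m_1 + 4·m_2 + 1·m_3 = 6(Δ_2 - Δ_1) = -96
Natural end conditions: m_0 = m_3 = 0.
Solving the tridiagonal system: m_0 = 0, m_1 = 224/5, m_2 = -176/5, m_3 = 0.
On [0, 1], s(x) = 9 - 337/15·x + 0·x² + 112/15·x³.
With x = 3/4: s(3/4) = -47/10.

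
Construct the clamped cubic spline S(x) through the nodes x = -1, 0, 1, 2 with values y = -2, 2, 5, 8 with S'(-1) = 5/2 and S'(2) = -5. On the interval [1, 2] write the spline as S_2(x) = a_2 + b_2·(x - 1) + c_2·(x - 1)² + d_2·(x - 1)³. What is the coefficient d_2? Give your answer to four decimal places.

-6.1000

With M_i denoting the second derivative at x_i, h_i = 1, 1, 1, and Δ_i = (y_(i+1) − y_i)/h_i = 4, 3, 3:
  1·M_0 + 4·M_1 + 1·M_2 = 6(Δ_1 - Δ_0) = -6
  1·M_1 + 4·M_2 + 1·M_3 = 6(Δ_2 - Δ_1) = 0
Clamped end conditions give two more equations: 2h_0·M_0 + h_0·M_1 = 6(Δ_0 - S'(-1)) = 9 and h_2·M_2 + 2h_2·M_3 = 6(S'(2) - Δ_2) = -48.
Solving: M_0 = 36/5, M_1 = -27/5, M_2 = 42/5, M_3 = -141/5.
On [1, 2], with S_2(x) = a_2 + b_2·(x - 1) + c_2·(x - 1)² + d_2·(x - 1)³: c_2 = M_2/2 = 21/5, d_2 = (M_3 - M_2)/(6h_2) = -61/10, b_2 = Δ_2 - h_2(2M_2 + M_3)/6 = 49/10.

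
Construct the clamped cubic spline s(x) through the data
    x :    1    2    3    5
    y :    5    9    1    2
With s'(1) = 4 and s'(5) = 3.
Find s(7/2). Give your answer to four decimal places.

-1.2472

With m_i denoting the second derivative at x_i, h_i = 1, 1, 2, and Δ_i = (y_(i+1) − y_i)/h_i = 4, -8, 1/2:
  1·m_0 + 4·m_1 + 1·m_2 = 6(Δ_1 - Δ_0) = -72
  1·m_1 + 6·m_2 + 2·m_3 = 6(Δ_2 - Δ_1) = 51
Clamped end conditions give two more equations: 2h_0·m_0 + h_0·m_1 = 6(Δ_0 - s'(1)) = 0 and h_2·m_2 + 2h_2·m_3 = 6(s'(5) - Δ_2) = 15.
Hence m_0 = 269/22, m_1 = -269/11, m_2 = 299/22, m_3 = -67/22.
On [3, 5], s(x) = 1 - 83/11·(x - 3) + 299/44·(x - 3)² - 61/44·(x - 3)³.
With (x - 3) = 1/2: s(7/2) = -439/352.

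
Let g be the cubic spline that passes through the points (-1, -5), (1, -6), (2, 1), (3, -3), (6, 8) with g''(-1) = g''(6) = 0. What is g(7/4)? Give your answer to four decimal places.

Write M_i for g''(x_i). With h_i = 2, 1, 1, 3 and divided differences Δ_i = -1/2, 7, -4, 11/3, the continuity of g' gives the tridiagonal system
  2·M_0 + 6·M_1 + 1·M_2 = 6(Δ_1 - Δ_0) = 45
  1·M_1 + 4·M_2 + 1·M_3 = 6(Δ_2 - Δ_1) = -66
  1·M_2 + 8·M_3 + 3·M_4 = 6(Δ_3 - Δ_2) = 46
Natural end conditions: M_0 = M_4 = 0.
Forward elimination and back-substitution give M_0 = 0, M_1 = 1969/178, M_2 = -1902/89, M_3 = 1499/178, M_4 = 0.
On [1, 2], g(t) = -6 + 3671/534·(t - 1) + 1969/356·(t - 1)² - 5773/1068·(t - 1)³.
With (t - 1) = 3/4: g(7/4) = -305/22784.

-0.0134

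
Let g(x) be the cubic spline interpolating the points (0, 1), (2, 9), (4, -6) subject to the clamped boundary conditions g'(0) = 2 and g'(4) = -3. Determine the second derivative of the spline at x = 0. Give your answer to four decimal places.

Put M_i = g'' at the i-th knot. Here h = (2, 2) and Δ = (4, -15/2), so the interior equations h_(i-1)·M_(i-1) + 2(h_(i-1)+h_i)·M_i + h_i·M_(i+1) = 6(Δ_i − Δ_(i-1)) read
  2·M_0 + 8·M_1 + 2·M_2 = 6(Δ_1 - Δ_0) = -69
Clamped end conditions give two more equations: 2h_0·M_0 + h_0·M_1 = 6(Δ_0 - g'(0)) = 12 and h_1·M_1 + 2h_1·M_2 = 6(g'(4) - Δ_1) = 27.
Solving: M_0 = 83/8, M_1 = -59/4, M_2 = 113/8.

10.3750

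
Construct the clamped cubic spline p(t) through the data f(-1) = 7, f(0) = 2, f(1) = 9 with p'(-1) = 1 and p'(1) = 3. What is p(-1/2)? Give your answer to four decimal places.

With σ_i denoting the second derivative at x_i, h_i = 1, 1, and Δ_i = (y_(i+1) − y_i)/h_i = -5, 7:
  1·σ_0 + 4·σ_1 + 1·σ_2 = 6(Δ_1 - Δ_0) = 72
Clamped end conditions give two more equations: 2h_0·σ_0 + h_0·σ_1 = 6(Δ_0 - p'(-1)) = -36 and h_1·σ_1 + 2h_1·σ_2 = 6(p'(1) - Δ_1) = -24.
Hence σ_0 = -35, σ_1 = 34, σ_2 = -29.
On [-1, 0], p(t) = 7 + 1·(t + 1) - 35/2·(t + 1)² + 23/2·(t + 1)³.
With (t + 1) = 1/2: p(-1/2) = 73/16.

4.5625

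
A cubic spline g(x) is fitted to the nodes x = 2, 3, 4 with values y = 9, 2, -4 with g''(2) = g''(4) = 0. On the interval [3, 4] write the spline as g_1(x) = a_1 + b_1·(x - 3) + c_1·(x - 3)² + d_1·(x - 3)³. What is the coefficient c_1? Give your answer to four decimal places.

Put m_i = g'' at the i-th knot. Here h = (1, 1) and Δ = (-7, -6), so the interior equations h_(i-1)·m_(i-1) + 2(h_(i-1)+h_i)·m_i + h_i·m_(i+1) = 6(Δ_i − Δ_(i-1)) read
  1·m_0 + 4·m_1 + 1·m_2 = 6(Δ_1 - Δ_0) = 6
Natural end conditions: m_0 = m_2 = 0.
Solving the tridiagonal system: m_0 = 0, m_1 = 3/2, m_2 = 0.
On [3, 4], with g_1(x) = a_1 + b_1·(x - 3) + c_1·(x - 3)² + d_1·(x - 3)³: c_1 = m_1/2 = 3/4, d_1 = (m_2 - m_1)/(6h_1) = -1/4, b_1 = Δ_1 - h_1(2m_1 + m_2)/6 = -13/2.

0.7500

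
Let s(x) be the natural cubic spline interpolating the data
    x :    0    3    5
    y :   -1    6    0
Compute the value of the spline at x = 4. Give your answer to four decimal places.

3.8000

Let σ_i = s''(x_i). Step sizes h_i = 3, 2; slopes of the chords Δ_i = (y_(i+1) - y_i)/h_i = 7/3, -3.
  3·σ_0 + 10·σ_1 + 2·σ_2 = 6(Δ_1 - Δ_0) = -32
Natural end conditions: σ_0 = σ_2 = 0.
Forward elimination and back-substitution give σ_0 = 0, σ_1 = -16/5, σ_2 = 0.
On [3, 5], s(x) = 6 - 13/15·(x - 3) - 8/5·(x - 3)² + 4/15·(x - 3)³.
With (x - 3) = 1: s(4) = 19/5.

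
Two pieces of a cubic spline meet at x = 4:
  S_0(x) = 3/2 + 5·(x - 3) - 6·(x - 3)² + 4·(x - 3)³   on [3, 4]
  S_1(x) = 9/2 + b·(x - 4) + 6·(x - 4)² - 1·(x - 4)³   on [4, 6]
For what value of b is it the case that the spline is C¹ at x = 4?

5

S_0'(x) = 5 - 12·(x - 3) + 12·(x - 3)², so S_0'(4) = 5. On the right, S_1'(4) = b, so b = 5.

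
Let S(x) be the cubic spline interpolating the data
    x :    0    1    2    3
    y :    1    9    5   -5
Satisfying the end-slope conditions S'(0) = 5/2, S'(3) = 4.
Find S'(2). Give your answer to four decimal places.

-12.9000

Let M_i = S''(x_i). Step sizes h_i = 1, 1, 1; slopes of the chords Δ_i = (y_(i+1) - y_i)/h_i = 8, -4, -10.
  1·M_0 + 4·M_1 + 1·M_2 = 6(Δ_1 - Δ_0) = -72
  1·M_1 + 4·M_2 + 1·M_3 = 6(Δ_2 - Δ_1) = -36
Clamped end conditions give two more equations: 2h_0·M_0 + h_0·M_1 = 6(Δ_0 - S'(0)) = 33 and h_2·M_2 + 2h_2·M_3 = 6(S'(3) - Δ_2) = 84.
Solving: M_0 = 134/5, M_1 = -103/5, M_2 = -82/5, M_3 = 251/5.
On [2, 3], S'(x) = b_2 + 2c_2·(x - 2) + 3d_2·(x - 2)² with b_2 = Δ_2 - h_2(2M_2 + M_3)/6 = -129/10, c_2 = M_2/2 = -41/5, d_2 = (M_3 - M_2)/(6h_2) = 111/10. So S'(2) = -129/10.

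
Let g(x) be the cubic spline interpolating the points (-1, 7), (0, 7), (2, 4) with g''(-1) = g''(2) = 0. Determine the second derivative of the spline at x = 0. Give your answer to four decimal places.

Put M_i = g'' at the i-th knot. Here h = (1, 2) and Δ = (0, -3/2), so the interior equations h_(i-1)·M_(i-1) + 2(h_(i-1)+h_i)·M_i + h_i·M_(i+1) = 6(Δ_i − Δ_(i-1)) read
  1·M_0 + 6·M_1 + 2·M_2 = 6(Δ_1 - Δ_0) = -9
Natural end conditions: M_0 = M_2 = 0.
Forward elimination and back-substitution give M_0 = 0, M_1 = -3/2, M_2 = 0.

-1.5000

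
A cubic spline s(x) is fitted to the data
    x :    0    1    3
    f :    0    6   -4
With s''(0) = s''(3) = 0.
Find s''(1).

Let m_i = s''(x_i). Step sizes h_i = 1, 2; slopes of the chords Δ_i = (y_(i+1) - y_i)/h_i = 6, -5.
  1·m_0 + 6·m_1 + 2·m_2 = 6(Δ_1 - Δ_0) = -66
Natural end conditions: m_0 = m_2 = 0.
Hence m_0 = 0, m_1 = -11, m_2 = 0.

-11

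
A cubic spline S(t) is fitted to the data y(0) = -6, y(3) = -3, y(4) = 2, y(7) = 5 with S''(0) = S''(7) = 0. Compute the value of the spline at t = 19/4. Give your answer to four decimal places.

Let σ_i = S''(x_i). Step sizes h_i = 3, 1, 3; slopes of the chords Δ_i = (y_(i+1) - y_i)/h_i = 1, 5, 1.
  3·σ_0 + 8·σ_1 + 1·σ_2 = 6(Δ_1 - Δ_0) = 24
  1·σ_1 + 8·σ_2 + 3·σ_3 = 6(Δ_2 - Δ_1) = -24
Natural end conditions: σ_0 = σ_3 = 0.
Solving: σ_0 = 0, σ_1 = 24/7, σ_2 = -24/7, σ_3 = 0.
On [4, 7], S(t) = 2 + 31/7·(t - 4) - 12/7·(t - 4)² + 4/21·(t - 4)³.
With (t - 4) = 3/4: S(19/4) = 71/16.

4.4375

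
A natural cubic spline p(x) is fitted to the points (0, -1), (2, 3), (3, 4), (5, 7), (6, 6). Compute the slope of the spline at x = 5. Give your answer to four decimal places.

With m_i denoting the second derivative at x_i, h_i = 2, 1, 2, 1, and Δ_i = (y_(i+1) − y_i)/h_i = 2, 1, 3/2, -1:
  2·m_0 + 6·m_1 + 1·m_2 = 6(Δ_1 - Δ_0) = -6
  1·m_1 + 6·m_2 + 2·m_3 = 6(Δ_2 - Δ_1) = 3
  2·m_2 + 6·m_3 + 1·m_4 = 6(Δ_3 - Δ_2) = -15
Natural end conditions: m_0 = m_4 = 0.
Hence m_0 = 0, m_1 = -40/31, m_2 = 54/31, m_3 = -191/62, m_4 = 0.
On [5, 6], p'(x) = b_3 + 2c_3·(x - 5) + 3d_3·(x - 5)² with b_3 = Δ_3 - h_3(2m_3 + m_4)/6 = 5/186, c_3 = m_3/2 = -191/124, d_3 = (m_4 - m_3)/(6h_3) = 191/372. So p'(5) = 5/186.

0.0269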